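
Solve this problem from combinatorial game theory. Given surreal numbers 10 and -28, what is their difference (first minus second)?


x = 10, y = -28
x - y = 10 - -28 = 38

38


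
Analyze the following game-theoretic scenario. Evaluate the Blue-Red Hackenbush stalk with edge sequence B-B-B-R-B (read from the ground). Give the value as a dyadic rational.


Edges (from ground): B-B-B-R-B
By Berlekamp's sign-expansion rule, a Blue-Red Hackenbush stalk has the value of the surreal number whose sign sequence is the edge sequence with B -> + and R -> -.
Sign sequence: +++-+
Trace the sign expansion in the surreal number tree, starting from 0:
Edge 1: B (sign +) -> bounds (0, +inf), value = 1
Edge 2: B (sign +) -> bounds (1, +inf), value = 2
Edge 3: B (sign +) -> bounds (2, +inf), value = 3
Edge 4: R (sign -) -> bounds (2, 3), value = 5/2
Edge 5: B (sign +) -> bounds (5/2, 3), value = 11/4
Game value = 11/4

11/4


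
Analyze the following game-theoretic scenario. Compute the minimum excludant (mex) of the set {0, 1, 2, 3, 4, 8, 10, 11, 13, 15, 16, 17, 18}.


Set = {0, 1, 2, 3, 4, 8, 10, 11, 13, 15, 16, 17, 18}
0 is in the set.
1 is in the set.
2 is in the set.
3 is in the set.
4 is in the set.
5 is NOT in the set. This is the mex.
mex = 5

5


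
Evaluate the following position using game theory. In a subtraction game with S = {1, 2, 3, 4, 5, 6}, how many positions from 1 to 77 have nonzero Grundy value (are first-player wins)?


Subtraction set S = {1, 2, 3, 4, 5, 6}, so G(n) = n mod 7.
G(n) = 0 when n is a multiple of 7.
Multiples of 7 in [1, 77]: 11
N-positions (nonzero Grundy) = 77 - 11 = 66

66


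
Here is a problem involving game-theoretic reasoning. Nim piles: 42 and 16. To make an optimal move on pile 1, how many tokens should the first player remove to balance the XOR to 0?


Piles: 42 and 16
Current XOR: 42 XOR 16 = 58 (non-zero, so this is an N-position).
To make the XOR zero, we need to find a move that balances the piles.
For pile 1 (size 42): target = 42 XOR 58 = 16
We reduce pile 1 from 42 to 16.
Tokens removed: 42 - 16 = 26
Verification: 16 XOR 16 = 0

26


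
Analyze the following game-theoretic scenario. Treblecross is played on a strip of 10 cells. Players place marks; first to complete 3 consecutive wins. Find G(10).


Treblecross: place X on empty cells; 3-in-a-row wins.
Playing within two cells of an existing X lets the opponent win at once, so sensible play treats the cells i-2..i+2 around each X as dead. The player left with no safe cell loses, so this is a normal-play take-away game on strips of safe cells.
Placing X at cell i (0-indexed) of a strip of k safe cells leaves independent strips of sizes max(0, i-2) and max(0, k-i-3). Hence G(k) = mex{ G(max(0,i-2)) XOR G(max(0,k-i-3)) : 0 <= i < k }, with G(0) = 0.
G(1): splits (0,0):0^0=0 -> mex({0}) = 1
G(2): splits (0,0):0^0=0 -> mex({0}) = 1
G(3): splits (0,0):0^0=0 -> mex({0}) = 1
G(4): splits (0,1):0^1=1 (0,0):0^0=0 -> mex({0, 1}) = 2
G(5): splits (0,2):0^1=1 (0,1):0^1=1 (0,0):0^0=0 -> mex({0, 1}) = 2
G(6) = mex({1}) = 0
G(7) = mex({0, 1, 2}) = 3
G(8) = mex({0, 1, 2}) = 3
G(9) = mex({0, 2}) = 1
G(10) = mex({0, 2, 3}) = 1
Therefore G(10) = 1.

1


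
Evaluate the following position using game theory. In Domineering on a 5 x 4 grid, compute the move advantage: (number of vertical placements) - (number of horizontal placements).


Board is 5 x 4 (rows x cols).
Left (vertical) placements: (rows-1) * cols = 4 * 4 = 16
Right (horizontal) placements: rows * (cols-1) = 5 * 3 = 15
Advantage = Left - Right = 16 - 15 = 1

1


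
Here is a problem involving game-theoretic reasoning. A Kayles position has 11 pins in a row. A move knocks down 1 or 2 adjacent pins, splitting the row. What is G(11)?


Kayles: a move removes 1 or 2 adjacent pins from a contiguous row.
Removing pins from a row of k leaves two independent rows (a, b) with a + b = k - 1 (one pin) or a + b = k - 2 (two pins); an end removal gives a = 0.
By Sprague-Grundy, G(k) = mex{ G(a) XOR G(b) } over all these splits. G(0) = 0.
G(1): splits (0,0):0^0=0 -> mex({0}) = 1
G(2): splits (0,1):0^1=1 (0,0):0^0=0 -> mex({0, 1}) = 2
G(3): splits (0,2):0^2=2 (1,1):1^1=0 (0,1):0^1=1 -> mex({0, 1, 2}) = 3
G(4): splits (0,3):0^3=3 (1,2):1^2=3 (0,2):0^2=2 (1,1):1^1=0 -> mex({0, 2, 3}) = 1
G(5): splits (0,4):0^1=1 (1,3):1^3=2 (2,2):2^2=0 (0,3):0^3=3 (1,2):1^2=3 -> mex({0, 1, 2, 3}) = 4
G(6) = mex({0, 1, 2, 4}) = 3
G(7) = mex({0, 1, 3, 4, 5}) = 2
G(8) = mex({0, 2, 3, 5, 6}) = 1
G(9) = mex({0, 1, 2, 3, 6, 7}) = 4
G(10) = mex({0, 1, 3, 4, 5, 7}) = 2
G(11) = mex({0, 1, 2, 3, 4, 5}) = 6
Therefore G(11) = 6.

6


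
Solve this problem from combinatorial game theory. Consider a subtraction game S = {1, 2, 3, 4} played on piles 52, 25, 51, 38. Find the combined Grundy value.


Subtraction set: {1, 2, 3, 4}
For this subtraction set, G(n) = n mod 5 (period = max + 1 = 5).
Pile 1 (size 52): G(52) = 52 mod 5 = 2
Pile 2 (size 25): G(25) = 25 mod 5 = 0
Pile 3 (size 51): G(51) = 51 mod 5 = 1
Pile 4 (size 38): G(38) = 38 mod 5 = 3
Total Grundy value = XOR of all: 2 XOR 0 XOR 1 XOR 3 = 0

0


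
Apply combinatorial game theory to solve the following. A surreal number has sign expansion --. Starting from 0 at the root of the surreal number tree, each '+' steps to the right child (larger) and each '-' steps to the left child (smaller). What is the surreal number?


Sign expansion: --
Rule: track bounds (lo, hi), initially (-inf, +inf). On '+', the current value becomes lo and we move to the simplest number in (value, hi): value + 1 if hi = +inf, otherwise the midpoint (value + hi)/2. On '-', the current value becomes hi and we move to value - 1 if lo = -inf, otherwise the midpoint (lo + value)/2.
Start at 0.
Step 1: sign = -, move left. Bounds: (-inf, 0). Value = -1
Step 2: sign = -, move left. Bounds: (-inf, -1). Value = -2
The surreal number with sign expansion -- is -2.

-2


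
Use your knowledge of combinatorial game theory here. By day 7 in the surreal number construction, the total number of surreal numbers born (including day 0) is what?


Day 0: {|} = 0 is born. Count = 1.
Day n: the number of surreal numbers born by day n is 2^(n+1) - 1.
By day 0: 2^1 - 1 = 1
By day 1: 2^2 - 1 = 3
By day 2: 2^3 - 1 = 7
By day 3: 2^4 - 1 = 15
By day 4: 2^5 - 1 = 31
By day 5: 2^6 - 1 = 63
By day 6: 2^7 - 1 = 127
By day 7: 2^8 - 1 = 255
By day 7: 255 surreal numbers.

255


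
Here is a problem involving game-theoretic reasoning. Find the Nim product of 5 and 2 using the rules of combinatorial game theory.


Nim multiplication is bilinear over XOR: (u XOR v) * w = (u*w) XOR (v*w).
So we split each operand into its bit components and XOR the pairwise Nim products.
5 = 1 + 4 (as XOR of powers of 2).
2 = 2 (as XOR of powers of 2).
Using the standard Nim-product table on single bits:
  2*2 = 3,   2*4 = 8,   2*8 = 12,
  4*4 = 6,   4*8 = 11,  8*8 = 13,
and  1*x = x (identity), k*l = l*k (commutative).
Pairwise Nim products:
  1 * 2 = 2
  4 * 2 = 8
XOR them: 2 XOR 8 = 10.
Result: 5 * 2 = 10 (in Nim).

10


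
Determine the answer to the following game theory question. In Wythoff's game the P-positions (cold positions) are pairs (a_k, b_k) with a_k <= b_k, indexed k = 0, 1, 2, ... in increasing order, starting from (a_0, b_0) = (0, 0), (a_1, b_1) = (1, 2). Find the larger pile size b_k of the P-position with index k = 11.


By Wythoff's theorem, a_k = floor(k * phi) and b_k = floor(k * phi^2) = a_k + k, where phi = (1 + sqrt(5))/2 is the golden ratio.
phi = (1 + sqrt(5))/2 = 1.618034
phi^2 = phi + 1 = 2.618034
k = 11
k * phi^2 = 11 * 2.618034 = 28.798374
b_11 = floor(k * phi^2) = 28 (check: a_11 + k = 17 + 11 = 28)

28


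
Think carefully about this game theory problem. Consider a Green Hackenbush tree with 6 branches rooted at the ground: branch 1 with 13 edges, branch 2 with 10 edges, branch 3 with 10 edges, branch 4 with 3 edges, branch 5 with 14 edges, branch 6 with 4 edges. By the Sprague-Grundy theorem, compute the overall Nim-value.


The tree has 6 branches from the ground vertex.
In Green Hackenbush, the Nim-value of a simple path of length k is k.
Branch 1: length 13, Nim-value = 13
Branch 2: length 10, Nim-value = 10
Branch 3: length 10, Nim-value = 10
Branch 4: length 3, Nim-value = 3
Branch 5: length 14, Nim-value = 14
Branch 6: length 4, Nim-value = 4
Total Nim-value = XOR of all branch values:
0 XOR 13 = 13
13 XOR 10 = 7
7 XOR 10 = 13
13 XOR 3 = 14
14 XOR 14 = 0
0 XOR 4 = 4
Nim-value of the tree = 4

4


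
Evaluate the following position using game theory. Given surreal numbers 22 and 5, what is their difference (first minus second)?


x = 22, y = 5
x - y = 22 - 5 = 17

17


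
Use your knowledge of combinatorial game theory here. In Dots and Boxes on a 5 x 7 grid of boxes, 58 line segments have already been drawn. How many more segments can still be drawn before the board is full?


Grid: 5 x 7 boxes, i.e. 6 rows and 8 columns of dots.
Horizontal edges: (rows + 1) * cols = 6 * 7 = 42
Vertical edges: rows * (cols + 1) = 5 * 8 = 40
Total edges: 42 + 40 = 82
Edges drawn: 58
Remaining: 82 - 58 = 24

24


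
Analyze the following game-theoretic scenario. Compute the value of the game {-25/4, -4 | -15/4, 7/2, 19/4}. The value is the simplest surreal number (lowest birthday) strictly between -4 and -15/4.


Left options: {-25/4, -4}, max = -4
Right options: {-15/4, 7/2, 19/4}, min = -15/4
All options are numbers and max(Left) < min(Right), so by the simplicity theorem the value is the simplest (earliest-born) number strictly between -4 and -15/4.
No integer lies strictly between -4 and -15/4, so the value is the dyadic rational m/2^k in the interval with the smallest k (then m odd); search k = 1, 2, ...:
Denominator 2: no odd multiple of 1/2 lies strictly between -4 and -15/4.
Denominator 4: no odd multiple of 1/4 lies strictly between -4 and -15/4.
Denominator 8: -31/8 lies strictly between -4 and -15/4 -- found.
The simplest number in the interval is -31/8.
Game value = -31/8

-31/8


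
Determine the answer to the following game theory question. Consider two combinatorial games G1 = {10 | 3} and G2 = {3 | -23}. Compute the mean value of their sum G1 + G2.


G1 = {10 | 3}, G2 = {3 | -23}
Each is a switch {a | b} with numbers a > b; its mean value is (a + b)/2, and mean value is additive over game sums: m(G1 + G2) = m(G1) + m(G2).
Mean of G1 = (10 + (3))/2 = 13/2 = 13/2
Mean of G2 = (3 + (-23))/2 = -20/2 = -10
Mean of G1 + G2 = 13/2 + -10 = -7/2

-7/2


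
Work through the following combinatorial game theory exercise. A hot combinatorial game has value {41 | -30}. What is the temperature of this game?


The game is {41 | -30}, a switch {a | b} with numbers a > b.
Cooling {a | b} by t gives {a - t | b + t}, which stops being hot when a - t = b + t, i.e. at t = (a - b)/2. So the temperature of a switch is (a - b)/2.
Temperature = (Left option - Right option) / 2
= (41 - (-30)) / 2
= 71 / 2
= 71/2

71/2


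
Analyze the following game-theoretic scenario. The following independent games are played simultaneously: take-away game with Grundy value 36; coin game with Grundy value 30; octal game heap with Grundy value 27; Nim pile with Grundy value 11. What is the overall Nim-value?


By the Sprague-Grundy theorem, the Grundy value of a sum of games is the XOR of individual Grundy values.
take-away game: Grundy value = 36. Running XOR: 0 XOR 36 = 36
coin game: Grundy value = 30. Running XOR: 36 XOR 30 = 58
octal game heap: Grundy value = 27. Running XOR: 58 XOR 27 = 33
Nim pile: Grundy value = 11. Running XOR: 33 XOR 11 = 42
The combined Grundy value is 42.

42


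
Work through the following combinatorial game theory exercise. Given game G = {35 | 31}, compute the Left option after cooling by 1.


Original game: {35 | 31} (a switch {a | b} with a > b).
Cooling by t (for t below the temperature (a - b)/2 = 2) taxes each move by t: {a | b} cooled by t is {a - t | b + t}.
Cooling amount: t = 1
Cooled Left option: 35 - 1 = 34
Cooled Right option: 31 + 1 = 32
Cooled game: {34 | 32}
Left option = 34

34


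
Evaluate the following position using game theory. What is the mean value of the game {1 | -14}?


Game = {1 | -14}, a switch {a | b} with numbers a > b.
Its thermograph has left wall a - t and right wall b + t, which meet at t = (a - b)/2, where both equal (a + b)/2. So the mast (mean value) is at (a + b)/2.
Mean = (1 + (-14))/2 = -13/2 = -13/2

-13/2


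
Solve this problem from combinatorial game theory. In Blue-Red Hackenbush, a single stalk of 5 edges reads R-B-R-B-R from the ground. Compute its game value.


Edges (from ground): R-B-R-B-R
By Berlekamp's sign-expansion rule, a Blue-Red Hackenbush stalk has the value of the surreal number whose sign sequence is the edge sequence with B -> + and R -> -.
Sign sequence: -+-+-
Trace the sign expansion in the surreal number tree, starting from 0:
Edge 1: R (sign -) -> bounds (-inf, 0), value = -1
Edge 2: B (sign +) -> bounds (-1, 0), value = -1/2
Edge 3: R (sign -) -> bounds (-1, -1/2), value = -3/4
Edge 4: B (sign +) -> bounds (-3/4, -1/2), value = -5/8
Edge 5: R (sign -) -> bounds (-3/4, -5/8), value = -11/16
Game value = -11/16

-11/16


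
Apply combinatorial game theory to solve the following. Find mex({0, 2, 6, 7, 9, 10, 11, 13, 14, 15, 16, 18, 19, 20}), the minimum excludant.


Set = {0, 2, 6, 7, 9, 10, 11, 13, 14, 15, 16, 18, 19, 20}
0 is in the set.
1 is NOT in the set. This is the mex.
mex = 1

1


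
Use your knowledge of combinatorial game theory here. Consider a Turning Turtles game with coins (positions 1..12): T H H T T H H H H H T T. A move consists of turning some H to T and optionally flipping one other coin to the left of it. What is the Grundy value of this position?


Coins: T H H T T H H H H H T T
Key fact: a single head at position k behaves exactly like a Nim heap of size k (turning it to T and optionally flipping a coin at j < k corresponds to moving the heap from k to j, or to 0), and heads combine as a disjunctive sum (two heads at the same place would cancel, matching j XOR j = 0). So the Nim-value is the XOR of the 1-indexed positions of the heads.
Face-up positions (1-indexed): [2, 3, 6, 7, 8, 9, 10]
XOR 0 with 2: 0 XOR 2 = 2
XOR 2 with 3: 2 XOR 3 = 1
XOR 1 with 6: 1 XOR 6 = 7
XOR 7 with 7: 7 XOR 7 = 0
XOR 0 with 8: 0 XOR 8 = 8
XOR 8 with 9: 8 XOR 9 = 1
XOR 1 with 10: 1 XOR 10 = 11
Nim-value = 11

11


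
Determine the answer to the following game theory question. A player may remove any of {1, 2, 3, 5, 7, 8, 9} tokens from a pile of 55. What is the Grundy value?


The subtraction set is S = {1, 2, 3, 5, 7, 8, 9}.
G(k) = mex{ G(k - s) : s in S, s <= k }. We compute iteratively: G(0) = 0.
G(1) = mex({0}) = 1
G(2) = mex({0, 1}) = 2
G(3) = mex({0, 1, 2}) = 3
G(4) = mex({1, 2, 3}) = 0
G(5) = mex({0, 2, 3}) = 1
G(6) = mex({0, 1, 3}) = 2
G(7) = mex({0, 1, 2}) = 3
G(8) = mex({0, 1, 2, 3}) = 4
G(9) = mex({0, 1, 2, 3, 4}) = 5
G(10) = mex({1, 2, 3, 4, 5}) = 0
G(11) = mex({0, 2, 3, 4, 5}) = 1
G(12) = mex({0, 1, 3, 5}) = 2
G(13) = mex({0, 1, 2, 4}) = 3
G(14) = mex({1, 2, 3, 5}) = 0
G(15) = mex({0, 2, 3, 4}) = 1
G(16) = mex({0, 1, 3, 4, 5}) = 2
G(17) = mex({0, 1, 2, 4, 5}) = 3
G(18) = mex({0, 1, 2, 3, 5}) = 4
Observe that G(10)..G(18) = 0, 1, 2, 3, 0, 1, 2, 3, 4 repeats G(0)..G(8) = 0, 1, 2, 3, 0, 1, 2, 3, 4.
For k >= max(S) = 9, G(k) is determined by the previous 9 values G(k-9)..G(k-1); a window of 9 consecutive values has recurred shifted by 10, so by induction G(k + 10) = G(k) for all k >= 0: the sequence is periodic from the start with period 10.
One period: G(0..9) = 0, 1, 2, 3, 0, 1, 2, 3, 4, 5.
55 mod 10 = 5, so G(55) = G(5) = 1.

1


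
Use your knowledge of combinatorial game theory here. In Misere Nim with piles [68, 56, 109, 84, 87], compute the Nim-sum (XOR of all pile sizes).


We need the XOR (exclusive or) of all pile sizes.
After XOR-ing pile 1 (size 68): 0 XOR 68 = 68
After XOR-ing pile 2 (size 56): 68 XOR 56 = 124
After XOR-ing pile 3 (size 109): 124 XOR 109 = 17
After XOR-ing pile 4 (size 84): 17 XOR 84 = 69
After XOR-ing pile 5 (size 87): 69 XOR 87 = 18
The Nim-value of this position is 18.

18


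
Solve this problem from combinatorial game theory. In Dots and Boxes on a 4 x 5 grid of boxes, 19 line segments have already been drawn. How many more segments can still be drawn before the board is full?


Grid: 4 x 5 boxes, i.e. 5 rows and 6 columns of dots.
Horizontal edges: (rows + 1) * cols = 5 * 5 = 25
Vertical edges: rows * (cols + 1) = 4 * 6 = 24
Total edges: 25 + 24 = 49
Edges drawn: 19
Remaining: 49 - 19 = 30

30


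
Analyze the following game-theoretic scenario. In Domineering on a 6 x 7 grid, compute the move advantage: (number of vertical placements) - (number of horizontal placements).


Board is 6 x 7 (rows x cols).
Left (vertical) placements: (rows-1) * cols = 5 * 7 = 35
Right (horizontal) placements: rows * (cols-1) = 6 * 6 = 36
Advantage = Left - Right = 35 - 36 = -1

-1


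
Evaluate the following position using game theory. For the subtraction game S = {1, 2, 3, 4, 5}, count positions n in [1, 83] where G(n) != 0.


Subtraction set S = {1, 2, 3, 4, 5}, so G(n) = n mod 6.
G(n) = 0 when n is a multiple of 6.
Multiples of 6 in [1, 83]: 13
N-positions (nonzero Grundy) = 83 - 13 = 70

70


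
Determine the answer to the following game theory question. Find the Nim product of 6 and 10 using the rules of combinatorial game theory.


Nim multiplication is bilinear over XOR: (u XOR v) * w = (u*w) XOR (v*w).
So we split each operand into its bit components and XOR the pairwise Nim products.
6 = 2 + 4 (as XOR of powers of 2).
10 = 2 + 8 (as XOR of powers of 2).
Using the standard Nim-product table on single bits:
  2*2 = 3,   2*4 = 8,   2*8 = 12,
  4*4 = 6,   4*8 = 11,  8*8 = 13,
and  1*x = x (identity), k*l = l*k (commutative).
Pairwise Nim products:
  2 * 2 = 3
  2 * 8 = 12
  4 * 2 = 8
  4 * 8 = 11
XOR them: 3 XOR 12 XOR 8 XOR 11 = 12.
Result: 6 * 10 = 12 (in Nim).

12


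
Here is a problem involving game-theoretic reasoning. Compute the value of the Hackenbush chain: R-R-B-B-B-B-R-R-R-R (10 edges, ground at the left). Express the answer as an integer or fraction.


Edges (from ground): R-R-B-B-B-B-R-R-R-R
By Berlekamp's sign-expansion rule, a Blue-Red Hackenbush stalk has the value of the surreal number whose sign sequence is the edge sequence with B -> + and R -> -.
Sign sequence: --++++----
Trace the sign expansion in the surreal number tree, starting from 0:
Edge 1: R (sign -) -> bounds (-inf, 0), value = -1
Edge 2: R (sign -) -> bounds (-inf, -1), value = -2
Edge 3: B (sign +) -> bounds (-2, -1), value = -3/2
Edge 4: B (sign +) -> bounds (-3/2, -1), value = -5/4
Edge 5: B (sign +) -> bounds (-5/4, -1), value = -9/8
Edge 6: B (sign +) -> bounds (-9/8, -1), value = -17/16
Edge 7: R (sign -) -> bounds (-9/8, -17/16), value = -35/32
Edge 8: R (sign -) -> bounds (-9/8, -35/32), value = -71/64
Edge 9: R (sign -) -> bounds (-9/8, -71/64), value = -143/128
Edge 10: R (sign -) -> bounds (-9/8, -143/128), value = -287/256
Game value = -287/256

-287/256


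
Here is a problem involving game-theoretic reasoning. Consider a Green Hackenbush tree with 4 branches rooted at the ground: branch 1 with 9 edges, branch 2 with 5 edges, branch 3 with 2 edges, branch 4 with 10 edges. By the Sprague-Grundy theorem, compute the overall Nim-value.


The tree has 4 branches from the ground vertex.
In Green Hackenbush, the Nim-value of a simple path of length k is k.
Branch 1: length 9, Nim-value = 9
Branch 2: length 5, Nim-value = 5
Branch 3: length 2, Nim-value = 2
Branch 4: length 10, Nim-value = 10
Total Nim-value = XOR of all branch values:
0 XOR 9 = 9
9 XOR 5 = 12
12 XOR 2 = 14
14 XOR 10 = 4
Nim-value of the tree = 4

4


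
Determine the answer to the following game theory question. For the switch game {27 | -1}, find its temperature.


The game is {27 | -1}, a switch {a | b} with numbers a > b.
Cooling {a | b} by t gives {a - t | b + t}, which stops being hot when a - t = b + t, i.e. at t = (a - b)/2. So the temperature of a switch is (a - b)/2.
Temperature = (Left option - Right option) / 2
= (27 - (-1)) / 2
= 28 / 2
= 14

14


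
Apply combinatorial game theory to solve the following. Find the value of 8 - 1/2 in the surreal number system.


x = 8, y = 1/2
Converting to common denominator: 2
x = 16/2, y = 1/2
x - y = 8 - 1/2 = 15/2

15/2


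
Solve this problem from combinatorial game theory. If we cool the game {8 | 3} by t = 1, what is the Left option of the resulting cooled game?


Original game: {8 | 3} (a switch {a | b} with a > b).
Cooling by t (for t below the temperature (a - b)/2 = 5/2) taxes each move by t: {a | b} cooled by t is {a - t | b + t}.
Cooling amount: t = 1
Cooled Left option: 8 - 1 = 7
Cooled Right option: 3 + 1 = 4
Cooled game: {7 | 4}
Left option = 7

7


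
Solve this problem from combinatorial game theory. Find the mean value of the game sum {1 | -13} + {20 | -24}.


G1 = {1 | -13}, G2 = {20 | -24}
Each is a switch {a | b} with numbers a > b; its mean value is (a + b)/2, and mean value is additive over game sums: m(G1 + G2) = m(G1) + m(G2).
Mean of G1 = (1 + (-13))/2 = -12/2 = -6
Mean of G2 = (20 + (-24))/2 = -4/2 = -2
Mean of G1 + G2 = -6 + -2 = -8

-8


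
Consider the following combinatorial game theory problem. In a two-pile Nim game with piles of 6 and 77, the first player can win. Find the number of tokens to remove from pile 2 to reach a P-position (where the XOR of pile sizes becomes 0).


Piles: 6 and 77
Current XOR: 6 XOR 77 = 75 (non-zero, so this is an N-position).
To make the XOR zero, we need to find a move that balances the piles.
For pile 2 (size 77): target = 77 XOR 75 = 6
We reduce pile 2 from 77 to 6.
Tokens removed: 77 - 6 = 71
Verification: 6 XOR 6 = 0

71


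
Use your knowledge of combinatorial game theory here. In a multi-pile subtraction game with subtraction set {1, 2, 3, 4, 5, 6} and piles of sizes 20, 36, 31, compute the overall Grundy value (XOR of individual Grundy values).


Subtraction set: {1, 2, 3, 4, 5, 6}
For this subtraction set, G(n) = n mod 7 (period = max + 1 = 7).
Pile 1 (size 20): G(20) = 20 mod 7 = 6
Pile 2 (size 36): G(36) = 36 mod 7 = 1
Pile 3 (size 31): G(31) = 31 mod 7 = 3
Total Grundy value = XOR of all: 6 XOR 1 XOR 3 = 4

4


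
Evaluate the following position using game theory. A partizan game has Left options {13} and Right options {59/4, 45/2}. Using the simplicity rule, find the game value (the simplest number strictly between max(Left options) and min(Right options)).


Left options: {13}, max = 13
Right options: {59/4, 45/2}, min = 59/4
All options are numbers and max(Left) < min(Right), so by the simplicity theorem the value is the simplest (earliest-born) number strictly between 13 and 59/4.
The only integer strictly between 13 and 59/4 is 14.
No non-integer in the interval can be simpler: if x is a non-integer in the interval, then floor(x) or ceil(x) also lies in the interval (the interval contains an integer), and both are proper prefixes of x's sign expansion, i.e. born earlier. So the game value is 14.
Game value = 14

14


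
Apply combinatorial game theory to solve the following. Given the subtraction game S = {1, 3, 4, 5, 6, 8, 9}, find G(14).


The subtraction set is S = {1, 3, 4, 5, 6, 8, 9}.
G(k) = mex{ G(k - s) : s in S, s <= k }. We compute iteratively: G(0) = 0.
G(1) = mex({0}) = 1
G(2) = mex({1}) = 0
G(3) = mex({0}) = 1
G(4) = mex({0, 1}) = 2
G(5) = mex({0, 1, 2}) = 3
G(6) = mex({0, 1, 3}) = 2
G(7) = mex({0, 1, 2}) = 3
G(8) = mex({0, 1, 2, 3}) = 4
G(9) = mex({0, 1, 2, 3, 4}) = 5
G(10) = mex({0, 1, 2, 3, 5}) = 4
G(11) = mex({0, 1, 2, 3, 4}) = 5
G(12) = mex({1, 2, 3, 4, 5}) = 0
G(13) = mex({0, 2, 3, 4, 5}) = 1
G(14) = mex({1, 2, 3, 4, 5}) = 0
Therefore G(14) = 0.

0


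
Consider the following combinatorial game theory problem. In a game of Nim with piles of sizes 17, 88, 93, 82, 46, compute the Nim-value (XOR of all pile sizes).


We need the XOR (exclusive or) of all pile sizes.
After XOR-ing pile 1 (size 17): 0 XOR 17 = 17
After XOR-ing pile 2 (size 88): 17 XOR 88 = 73
After XOR-ing pile 3 (size 93): 73 XOR 93 = 20
After XOR-ing pile 4 (size 82): 20 XOR 82 = 70
After XOR-ing pile 5 (size 46): 70 XOR 46 = 104
The Nim-value of this position is 104.

104


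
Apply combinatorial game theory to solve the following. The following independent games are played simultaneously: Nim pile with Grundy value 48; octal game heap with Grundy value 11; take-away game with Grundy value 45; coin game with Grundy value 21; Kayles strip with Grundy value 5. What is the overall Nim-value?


By the Sprague-Grundy theorem, the Grundy value of a sum of games is the XOR of individual Grundy values.
Nim pile: Grundy value = 48. Running XOR: 0 XOR 48 = 48
octal game heap: Grundy value = 11. Running XOR: 48 XOR 11 = 59
take-away game: Grundy value = 45. Running XOR: 59 XOR 45 = 22
coin game: Grundy value = 21. Running XOR: 22 XOR 21 = 3
Kayles strip: Grundy value = 5. Running XOR: 3 XOR 5 = 6
The combined Grundy value is 6.

6


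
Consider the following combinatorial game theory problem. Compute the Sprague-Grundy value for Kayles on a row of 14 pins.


Kayles: a move removes 1 or 2 adjacent pins from a contiguous row.
Removing pins from a row of k leaves two independent rows (a, b) with a + b = k - 1 (one pin) or a + b = k - 2 (two pins); an end removal gives a = 0.
By Sprague-Grundy, G(k) = mex{ G(a) XOR G(b) } over all these splits. G(0) = 0.
G(1): splits (0,0):0^0=0 -> mex({0}) = 1
G(2): splits (0,1):0^1=1 (0,0):0^0=0 -> mex({0, 1}) = 2
G(3): splits (0,2):0^2=2 (1,1):1^1=0 (0,1):0^1=1 -> mex({0, 1, 2}) = 3
G(4): splits (0,3):0^3=3 (1,2):1^2=3 (0,2):0^2=2 (1,1):1^1=0 -> mex({0, 2, 3}) = 1
G(5): splits (0,4):0^1=1 (1,3):1^3=2 (2,2):2^2=0 (0,3):0^3=3 (1,2):1^2=3 -> mex({0, 1, 2, 3}) = 4
G(6) = mex({0, 1, 2, 4}) = 3
G(7) = mex({0, 1, 3, 4, 5}) = 2
G(8) = mex({0, 2, 3, 5, 6}) = 1
G(9) = mex({0, 1, 2, 3, 6, 7}) = 4
G(10) = mex({0, 1, 3, 4, 5, 7}) = 2
G(11) = mex({0, 1, 2, 3, 4, 5}) = 6
G(12) = mex({0, 1, 2, 3, 5, 6, 7}) = 4
G(13) = mex({0, 2, 3, 4, 6, 7}) = 1
G(14) = mex({0, 1, 4, 5, 6, 7}) = 2
Therefore G(14) = 2.

2


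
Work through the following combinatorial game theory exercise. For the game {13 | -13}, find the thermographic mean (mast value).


Game = {13 | -13}, a switch {a | b} with numbers a > b.
Its thermograph has left wall a - t and right wall b + t, which meet at t = (a - b)/2, where both equal (a + b)/2. So the mast (mean value) is at (a + b)/2.
Mean = (13 + (-13))/2 = 0/2 = 0

0


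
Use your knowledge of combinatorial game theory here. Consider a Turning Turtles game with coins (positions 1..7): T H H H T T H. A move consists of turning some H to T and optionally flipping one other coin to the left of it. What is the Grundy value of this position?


Coins: T H H H T T H
Key fact: a single head at position k behaves exactly like a Nim heap of size k (turning it to T and optionally flipping a coin at j < k corresponds to moving the heap from k to j, or to 0), and heads combine as a disjunctive sum (two heads at the same place would cancel, matching j XOR j = 0). So the Nim-value is the XOR of the 1-indexed positions of the heads.
Face-up positions (1-indexed): [2, 3, 4, 7]
XOR 0 with 2: 0 XOR 2 = 2
XOR 2 with 3: 2 XOR 3 = 1
XOR 1 with 4: 1 XOR 4 = 5
XOR 5 with 7: 5 XOR 7 = 2
Nim-value = 2

2


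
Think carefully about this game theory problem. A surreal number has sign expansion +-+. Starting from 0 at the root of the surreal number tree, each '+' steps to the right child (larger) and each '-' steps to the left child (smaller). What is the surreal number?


Sign expansion: +-+
Rule: track bounds (lo, hi), initially (-inf, +inf). On '+', the current value becomes lo and we move to the simplest number in (value, hi): value + 1 if hi = +inf, otherwise the midpoint (value + hi)/2. On '-', the current value becomes hi and we move to value - 1 if lo = -inf, otherwise the midpoint (lo + value)/2.
Start at 0.
Step 1: sign = +, move right. Bounds: (0, +inf). Value = 1
Step 2: sign = -, move left. Bounds: (0, 1). Value = 1/2
Step 3: sign = +, move right. Bounds: (1/2, 1). Value = 3/4
The surreal number with sign expansion +-+ is 3/4.

3/4


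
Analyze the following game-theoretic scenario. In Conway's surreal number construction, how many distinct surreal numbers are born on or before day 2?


Day 0: {|} = 0 is born. Count = 1.
Day n: the number of surreal numbers born by day n is 2^(n+1) - 1.
By day 0: 2^1 - 1 = 1
By day 1: 2^2 - 1 = 3
By day 2: 2^3 - 1 = 7
By day 2: 7 surreal numbers.

7


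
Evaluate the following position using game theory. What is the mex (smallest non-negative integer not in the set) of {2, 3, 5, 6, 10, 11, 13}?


Set = {2, 3, 5, 6, 10, 11, 13}
0 is NOT in the set. This is the mex.
mex = 0

0


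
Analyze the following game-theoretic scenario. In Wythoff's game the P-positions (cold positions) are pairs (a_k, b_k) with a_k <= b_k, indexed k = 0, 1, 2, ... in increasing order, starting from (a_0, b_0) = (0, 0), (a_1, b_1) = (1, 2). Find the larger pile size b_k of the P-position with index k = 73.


By Wythoff's theorem, a_k = floor(k * phi) and b_k = floor(k * phi^2) = a_k + k, where phi = (1 + sqrt(5))/2 is the golden ratio.
phi = (1 + sqrt(5))/2 = 1.618034
phi^2 = phi + 1 = 2.618034
k = 73
k * phi^2 = 73 * 2.618034 = 191.116481
b_73 = floor(k * phi^2) = 191 (check: a_73 + k = 118 + 73 = 191)

191


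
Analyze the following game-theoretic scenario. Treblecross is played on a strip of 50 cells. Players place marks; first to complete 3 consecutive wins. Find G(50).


Treblecross: place X on empty cells; 3-in-a-row wins.
Playing within two cells of an existing X lets the opponent win at once, so sensible play treats the cells i-2..i+2 around each X as dead. The player left with no safe cell loses, so this is a normal-play take-away game on strips of safe cells.
Placing X at cell i (0-indexed) of a strip of k safe cells leaves independent strips of sizes max(0, i-2) and max(0, k-i-3). Hence G(k) = mex{ G(max(0,i-2)) XOR G(max(0,k-i-3)) : 0 <= i < k }, with G(0) = 0.
G(1): splits (0,0):0^0=0 -> mex({0}) = 1
G(2): splits (0,0):0^0=0 -> mex({0}) = 1
G(3): splits (0,0):0^0=0 -> mex({0}) = 1
G(4): splits (0,1):0^1=1 (0,0):0^0=0 -> mex({0, 1}) = 2
G(5): splits (0,2):0^1=1 (0,1):0^1=1 (0,0):0^0=0 -> mex({0, 1}) = 2
G(6) = mex({1}) = 0
G(7) = mex({0, 1, 2}) = 3
G(8) = mex({0, 1, 2}) = 3
G(9) = mex({0, 2}) = 1
G(10) = mex({0, 2, 3}) = 1
G(11) = mex({0, 3}) = 1
G(12) = mex({1, 3}) = 0
G(13) = mex({0, 1, 2, 3}) = 4
G(14) = mex({0, 1, 2}) = 3
G(15) = mex({0, 1, 2}) = 3
G(16) = mex({0, 1, 2, 4}) = 3
G(17) = mex({0, 1, 3, 4}) = 2
G(18) = mex({0, 1, 3, 4}) = 2
G(19) = mex({0, 1, 3, 5}) = 2
G(20) = mex({0, 1, 2, 3, 5}) = 4
G(21) = mex({0, 1, 2, 3, 5}) = 4
G(22) = mex({1, 2, 6}) = 0
G(23) = mex({0, 1, 2, 3, 4, 6}) = 5
G(24) = mex({0, 1, 2, 3, 4}) = 5
G(25) = mex({0, 1, 3, 4, 7}) = 2
G(26) = mex({0, 1, 3, 4, 5, 7}) = 2
G(27) = mex({0, 1, 3, 5}) = 2
G(28) = mex({0, 1, 2, 5}) = 3
G(29) = mex({0, 1, 2, 4, 5, 6}) = 3
G(30) = mex({1, 2, 4, 6}) = 0
G(31) = mex({0, 1, 2, 3, 4, 6}) = 5
G(32) = mex({1, 2, 3, 4, 7}) = 0
G(33) = mex({0, 3, 7}) = 1
G(34) = mex({0, 2, 3, 5, 7}) = 1
G(35) = mex({0, 2, 3, 5, 6}) = 1
G(36) = mex({0, 1, 2, 5, 6}) = 3
G(37) = mex({0, 1, 2, 4, 5, 6}) = 3
G(38) = mex({0, 1, 2, 4}) = 3
G(39) = mex({0, 1, 2, 3, 4, 7}) = 5
G(40) = mex({0, 1, 2, 3, 4, 5, 7}) = 6
G(41) = mex({0, 1, 2, 3, 5, 7}) = 4
G(42) = mex({0, 1, 2, 3, 5, 6, 7}) = 4
G(43) = mex({0, 2, 3, 5, 6}) = 1
G(44) = mex({1, 2, 3, 4, 5, 6}) = 0
G(45) = mex({0, 1, 2, 3, 4, 6, 7}) = 5
G(46) = mex({0, 1, 2, 3, 4, 7}) = 5
G(47) = mex({0, 1, 2, 3, 4, 5, 7}) = 6
G(48) = mex({0, 1, 2, 3, 4, 5, 7}) = 6
G(49) = mex({0, 1, 3, 4, 5, 7}) = 2
G(50) = mex({0, 1, 2, 3, 4, 5, 6}) = 7
Therefore G(50) = 7.

7


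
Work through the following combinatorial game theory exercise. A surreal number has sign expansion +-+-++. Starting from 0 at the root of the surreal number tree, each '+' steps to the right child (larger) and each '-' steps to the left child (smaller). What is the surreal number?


Sign expansion: +-+-++
Rule: track bounds (lo, hi), initially (-inf, +inf). On '+', the current value becomes lo and we move to the simplest number in (value, hi): value + 1 if hi = +inf, otherwise the midpoint (value + hi)/2. On '-', the current value becomes hi and we move to value - 1 if lo = -inf, otherwise the midpoint (lo + value)/2.
Start at 0.
Step 1: sign = +, move right. Bounds: (0, +inf). Value = 1
Step 2: sign = -, move left. Bounds: (0, 1). Value = 1/2
Step 3: sign = +, move right. Bounds: (1/2, 1). Value = 3/4
Step 4: sign = -, move left. Bounds: (1/2, 3/4). Value = 5/8
Step 5: sign = +, move right. Bounds: (5/8, 3/4). Value = 11/16
Step 6: sign = +, move right. Bounds: (11/16, 3/4). Value = 23/32
The surreal number with sign expansion +-+-++ is 23/32.

23/32


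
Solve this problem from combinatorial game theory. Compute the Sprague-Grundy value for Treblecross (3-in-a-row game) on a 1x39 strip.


Treblecross: place X on empty cells; 3-in-a-row wins.
Playing within two cells of an existing X lets the opponent win at once, so sensible play treats the cells i-2..i+2 around each X as dead. The player left with no safe cell loses, so this is a normal-play take-away game on strips of safe cells.
Placing X at cell i (0-indexed) of a strip of k safe cells leaves independent strips of sizes max(0, i-2) and max(0, k-i-3). Hence G(k) = mex{ G(max(0,i-2)) XOR G(max(0,k-i-3)) : 0 <= i < k }, with G(0) = 0.
G(1): splits (0,0):0^0=0 -> mex({0}) = 1
G(2): splits (0,0):0^0=0 -> mex({0}) = 1
G(3): splits (0,0):0^0=0 -> mex({0}) = 1
G(4): splits (0,1):0^1=1 (0,0):0^0=0 -> mex({0, 1}) = 2
G(5): splits (0,2):0^1=1 (0,1):0^1=1 (0,0):0^0=0 -> mex({0, 1}) = 2
G(6) = mex({1}) = 0
G(7) = mex({0, 1, 2}) = 3
G(8) = mex({0, 1, 2}) = 3
G(9) = mex({0, 2}) = 1
G(10) = mex({0, 2, 3}) = 1
G(11) = mex({0, 3}) = 1
G(12) = mex({1, 3}) = 0
G(13) = mex({0, 1, 2, 3}) = 4
G(14) = mex({0, 1, 2}) = 3
G(15) = mex({0, 1, 2}) = 3
G(16) = mex({0, 1, 2, 4}) = 3
G(17) = mex({0, 1, 3, 4}) = 2
G(18) = mex({0, 1, 3, 4}) = 2
G(19) = mex({0, 1, 3, 5}) = 2
G(20) = mex({0, 1, 2, 3, 5}) = 4
G(21) = mex({0, 1, 2, 3, 5}) = 4
G(22) = mex({1, 2, 6}) = 0
G(23) = mex({0, 1, 2, 3, 4, 6}) = 5
G(24) = mex({0, 1, 2, 3, 4}) = 5
G(25) = mex({0, 1, 3, 4, 7}) = 2
G(26) = mex({0, 1, 3, 4, 5, 7}) = 2
G(27) = mex({0, 1, 3, 5}) = 2
G(28) = mex({0, 1, 2, 5}) = 3
G(29) = mex({0, 1, 2, 4, 5, 6}) = 3
G(30) = mex({1, 2, 4, 6}) = 0
G(31) = mex({0, 1, 2, 3, 4, 6}) = 5
G(32) = mex({1, 2, 3, 4, 7}) = 0
G(33) = mex({0, 3, 7}) = 1
G(34) = mex({0, 2, 3, 5, 7}) = 1
G(35) = mex({0, 2, 3, 5, 6}) = 1
G(36) = mex({0, 1, 2, 5, 6}) = 3
G(37) = mex({0, 1, 2, 4, 5, 6}) = 3
G(38) = mex({0, 1, 2, 4}) = 3
G(39) = mex({0, 1, 2, 3, 4, 7}) = 5
Therefore G(39) = 5.

5


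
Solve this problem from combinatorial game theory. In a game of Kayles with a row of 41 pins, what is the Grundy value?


Kayles: a move removes 1 or 2 adjacent pins from a contiguous row.
Removing pins from a row of k leaves two independent rows (a, b) with a + b = k - 1 (one pin) or a + b = k - 2 (two pins); an end removal gives a = 0.
By Sprague-Grundy, G(k) = mex{ G(a) XOR G(b) } over all these splits. G(0) = 0.
G(1): splits (0,0):0^0=0 -> mex({0}) = 1
G(2): splits (0,1):0^1=1 (0,0):0^0=0 -> mex({0, 1}) = 2
G(3): splits (0,2):0^2=2 (1,1):1^1=0 (0,1):0^1=1 -> mex({0, 1, 2}) = 3
G(4): splits (0,3):0^3=3 (1,2):1^2=3 (0,2):0^2=2 (1,1):1^1=0 -> mex({0, 2, 3}) = 1
G(5): splits (0,4):0^1=1 (1,3):1^3=2 (2,2):2^2=0 (0,3):0^3=3 (1,2):1^2=3 -> mex({0, 1, 2, 3}) = 4
G(6) = mex({0, 1, 2, 4}) = 3
G(7) = mex({0, 1, 3, 4, 5}) = 2
G(8) = mex({0, 2, 3, 5, 6}) = 1
G(9) = mex({0, 1, 2, 3, 6, 7}) = 4
G(10) = mex({0, 1, 3, 4, 5, 7}) = 2
G(11) = mex({0, 1, 2, 3, 4, 5}) = 6
G(12) = mex({0, 1, 2, 3, 5, 6, 7}) = 4
G(13) = mex({0, 2, 3, 4, 6, 7}) = 1
G(14) = mex({0, 1, 4, 5, 6, 7}) = 2
G(15) = mex({0, 1, 2, 3, 4, 5, 6}) = 7
G(16) = mex({0, 2, 3, 5, 6, 7}) = 1
G(17) = mex({0, 1, 2, 3, 5, 6, 7}) = 4
G(18) = mex({0, 1, 2, 4, 5, 6}) = 3
G(19) = mex({0, 1, 3, 4, 5, 7}) = 2
G(20) = mex({0, 2, 3, 4, 5, 6, 7}) = 1
G(21) = mex({0, 1, 2, 3, 5, 6, 7}) = 4
G(22) = mex({0, 1, 2, 3, 4, 5, 7}) = 6
G(23) = mex({0, 1, 2, 3, 4, 5, 6}) = 7
G(24) = mex({0, 1, 2, 3, 5, 6, 7}) = 4
G(25) = mex({0, 2, 3, 4, 6, 7}) = 1
G(26) = mex({0, 1, 3, 4, 5, 6, 7}) = 2
G(27) = mex({0, 1, 2, 3, 4, 5, 6, 7}) = 8
G(28) = mex({0, 1, 2, 3, 4, 6, 7, 8}) = 5
G(29) = mex({0, 1, 2, 3, 5, 6, 7, 8, 9}) = 4
G(30) = mex({0, 1, 2, 3, 4, 5, 6, 9, 10}) = 7
G(31) = mex({0, 1, 3, 4, 5, 7, 10, 11}) = 2
G(32) = mex({0, 2, 3, 4, 5, 6, 7, 9, 11}) = 1
G(33) = mex({0, 1, 2, 3, 4, 5, 6, 7, 9, 12}) = 8
G(34) = mex({0, 1, 2, 3, 4, 5, 7, 8, 11, 12}) = 6
G(35) = mex({0, 1, 2, 3, 4, 5, 6, 8, 9, 10, 11}) = 7
G(36) = mex({0, 1, 2, 3, 5, 6, 7, 9, 10}) = 4
G(37) = mex({0, 2, 3, 4, 6, 7, 9, 10, 11, 12}) = 1
G(38) = mex({0, 1, 3, 4, 5, 6, 7, 9, 10, 11, 12}) = 2
G(39) = mex({0, 1, 2, 4, 5, 6, 7, 9, 10, 12, 14}) = 3
G(40) = mex({0, 2, 3, 4, 6, 7, 11, 12, 14}) = 1
G(41) = mex({0, 1, 2, 3, 5, 6, 7, 9, 10, 11, 12}) = 4
Therefore G(41) = 4.

4


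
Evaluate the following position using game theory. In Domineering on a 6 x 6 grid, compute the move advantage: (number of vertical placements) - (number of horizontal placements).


Board is 6 x 6 (rows x cols).
Left (vertical) placements: (rows-1) * cols = 5 * 6 = 30
Right (horizontal) placements: rows * (cols-1) = 6 * 5 = 30
Advantage = Left - Right = 30 - 30 = 0

0


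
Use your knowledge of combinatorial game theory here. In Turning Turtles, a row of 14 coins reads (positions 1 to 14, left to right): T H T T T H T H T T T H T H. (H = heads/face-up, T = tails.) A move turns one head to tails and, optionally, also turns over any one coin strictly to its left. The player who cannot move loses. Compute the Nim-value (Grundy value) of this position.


Coins: T H T T T H T H T T T H T H
Key fact: a single head at position k behaves exactly like a Nim heap of size k (turning it to T and optionally flipping a coin at j < k corresponds to moving the heap from k to j, or to 0), and heads combine as a disjunctive sum (two heads at the same place would cancel, matching j XOR j = 0). So the Nim-value is the XOR of the 1-indexed positions of the heads.
Face-up positions (1-indexed): [2, 6, 8, 12, 14]
XOR 0 with 2: 0 XOR 2 = 2
XOR 2 with 6: 2 XOR 6 = 4
XOR 4 with 8: 4 XOR 8 = 12
XOR 12 with 12: 12 XOR 12 = 0
XOR 0 with 14: 0 XOR 14 = 14
Nim-value = 14

14


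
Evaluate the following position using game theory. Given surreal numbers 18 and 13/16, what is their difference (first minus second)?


x = 18, y = 13/16
Converting to common denominator: 16
x = 288/16, y = 13/16
x - y = 18 - 13/16 = 275/16

275/16


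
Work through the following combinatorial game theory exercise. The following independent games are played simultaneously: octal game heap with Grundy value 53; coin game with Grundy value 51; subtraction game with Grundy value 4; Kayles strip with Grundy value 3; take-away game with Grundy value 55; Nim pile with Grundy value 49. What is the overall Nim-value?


By the Sprague-Grundy theorem, the Grundy value of a sum of games is the XOR of individual Grundy values.
octal game heap: Grundy value = 53. Running XOR: 0 XOR 53 = 53
coin game: Grundy value = 51. Running XOR: 53 XOR 51 = 6
subtraction game: Grundy value = 4. Running XOR: 6 XOR 4 = 2
Kayles strip: Grundy value = 3. Running XOR: 2 XOR 3 = 1
take-away game: Grundy value = 55. Running XOR: 1 XOR 55 = 54
Nim pile: Grundy value = 49. Running XOR: 54 XOR 49 = 7
The combined Grundy value is 7.

7


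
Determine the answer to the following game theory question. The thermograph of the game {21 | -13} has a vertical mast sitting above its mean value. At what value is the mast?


Game = {21 | -13}, a switch {a | b} with numbers a > b.
Its thermograph has left wall a - t and right wall b + t, which meet at t = (a - b)/2, where both equal (a + b)/2. So the mast (mean value) is at (a + b)/2.
Mean = (21 + (-13))/2 = 8/2 = 4

4


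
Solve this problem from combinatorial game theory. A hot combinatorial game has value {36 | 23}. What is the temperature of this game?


The game is {36 | 23}, a switch {a | b} with numbers a > b.
Cooling {a | b} by t gives {a - t | b + t}, which stops being hot when a - t = b + t, i.e. at t = (a - b)/2. So the temperature of a switch is (a - b)/2.
Temperature = (Left option - Right option) / 2
= (36 - (23)) / 2
= 13 / 2
= 13/2

13/2
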